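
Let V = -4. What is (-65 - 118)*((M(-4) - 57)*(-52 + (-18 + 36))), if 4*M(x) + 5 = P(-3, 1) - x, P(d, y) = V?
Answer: -724863/2 ≈ -3.6243e+5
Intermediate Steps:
P(d, y) = -4
M(x) = -9/4 - x/4 (M(x) = -5/4 + (-4 - x)/4 = -5/4 + (-1 - x/4) = -9/4 - x/4)
(-65 - 118)*((M(-4) - 57)*(-52 + (-18 + 36))) = (-65 - 118)*(((-9/4 - ¼*(-4)) - 57)*(-52 + (-18 + 36))) = -183*((-9/4 + 1) - 57)*(-52 + 18) = -183*(-5/4 - 57)*(-34) = -(-42639)*(-34)/4 = -183*3961/2 = -724863/2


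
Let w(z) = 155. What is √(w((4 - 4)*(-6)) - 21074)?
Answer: I*√20919 ≈ 144.63*I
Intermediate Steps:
√(w((4 - 4)*(-6)) - 21074) = √(155 - 21074) = √(-20919) = I*√20919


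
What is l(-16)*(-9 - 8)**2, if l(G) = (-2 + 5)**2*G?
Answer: -41616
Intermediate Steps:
l(G) = 9*G (l(G) = 3**2*G = 9*G)
l(-16)*(-9 - 8)**2 = (9*(-16))*(-9 - 8)**2 = -144*(-17)**2 = -144*289 = -41616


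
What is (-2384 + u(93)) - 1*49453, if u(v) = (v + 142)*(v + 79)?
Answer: -11417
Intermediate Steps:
u(v) = (79 + v)*(142 + v) (u(v) = (142 + v)*(79 + v) = (79 + v)*(142 + v))
(-2384 + u(93)) - 1*49453 = (-2384 + (11218 + 93² + 221*93)) - 1*49453 = (-2384 + (11218 + 8649 + 20553)) - 49453 = (-2384 + 40420) - 49453 = 38036 - 49453 = -11417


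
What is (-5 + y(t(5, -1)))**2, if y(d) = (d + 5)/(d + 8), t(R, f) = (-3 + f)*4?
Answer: 841/64 ≈ 13.141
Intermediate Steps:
t(R, f) = -12 + 4*f
y(d) = (5 + d)/(8 + d)
(-5 + y(t(5, -1)))**2 = (-5 + (5 + (-12 + 4*(-1)))/(8 + (-12 + 4*(-1))))**2 = (-5 + (5 + (-12 - 4))/(8 + (-12 - 4)))**2 = (-5 + (5 - 16)/(8 - 16))**2 = (-5 - 11/(-8))**2 = (-5 - 1/8*(-11))**2 = (-5 + 11/8)**2 = (-29/8)**2 = 841/64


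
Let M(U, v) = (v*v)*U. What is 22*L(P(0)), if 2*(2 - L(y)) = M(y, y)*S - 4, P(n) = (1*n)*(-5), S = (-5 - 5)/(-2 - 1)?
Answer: 88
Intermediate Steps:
S = 10/3 (S = -10/(-3) = -10*(-⅓) = 10/3 ≈ 3.3333)
M(U, v) = U*v² (M(U, v) = v²*U = U*v²)
P(n) = -5*n (P(n) = n*(-5) = -5*n)
L(y) = 4 - 5*y³/3 (L(y) = 2 - ((y*y²)*(10/3) - 4)/2 = 2 - (y³*(10/3) - 4)/2 = 2 - (10*y³/3 - 4)/2 = 2 - (-4 + 10*y³/3)/2 = 2 + (2 - 5*y³/3) = 4 - 5*y³/3)
22*L(P(0)) = 22*(4 - 5*(-5*0)³/3) = 22*(4 - 5/3*0³) = 22*(4 - 5/3*0) = 22*(4 + 0) = 22*4 = 88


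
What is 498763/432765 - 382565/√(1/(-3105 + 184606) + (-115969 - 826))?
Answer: 498763/432765 + 382565*I*√3847532485270294/21198409294 ≈ 1.1525 + 1119.4*I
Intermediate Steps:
498763/432765 - 382565/√(1/(-3105 + 184606) + (-115969 - 826)) = 498763*(1/432765) - 382565/√(1/181501 - 116795) = 498763/432765 - 382565/√(1/181501 - 116795) = 498763/432765 - 382565*(-I*√3847532485270294/21198409294) = 498763/432765 - (-382565)*I*√3847532485270294/21198409294 = 498763/432765 + 382565*I*√3847532485270294/21198409294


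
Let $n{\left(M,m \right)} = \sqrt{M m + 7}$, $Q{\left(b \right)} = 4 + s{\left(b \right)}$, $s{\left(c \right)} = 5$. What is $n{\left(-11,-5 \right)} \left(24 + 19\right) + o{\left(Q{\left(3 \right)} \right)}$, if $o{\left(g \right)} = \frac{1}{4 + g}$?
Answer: $\frac{1}{13} + 43 \sqrt{62} \approx 338.66$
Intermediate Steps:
$Q{\left(b \right)} = 9$ ($Q{\left(b \right)} = 4 + 5 = 9$)
$n{\left(M,m \right)} = \sqrt{7 + M m}$
$n{\left(-11,-5 \right)} \left(24 + 19\right) + o{\left(Q{\left(3 \right)} \right)} = \sqrt{7 - -55} \left(24 + 19\right) + \frac{1}{4 + 9} = \sqrt{7 + 55} \cdot 43 + \frac{1}{13} = \sqrt{62} \cdot 43 + \frac{1}{13} = 43 \sqrt{62} + \frac{1}{13} = \frac{1}{13} + 43 \sqrt{62}$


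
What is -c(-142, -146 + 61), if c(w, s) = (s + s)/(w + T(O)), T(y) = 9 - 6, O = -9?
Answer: -170/139 ≈ -1.2230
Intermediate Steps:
T(y) = 3
c(w, s) = 2*s/(3 + w) (c(w, s) = (s + s)/(w + 3) = (2*s)/(3 + w) = 2*s/(3 + w))
-c(-142, -146 + 61) = -2*(-146 + 61)/(3 - 142) = -2*(-85)/(-139) = -2*(-85)*(-1)/139 = -1*170/139 = -170/139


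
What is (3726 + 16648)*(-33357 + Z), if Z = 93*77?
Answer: -533717304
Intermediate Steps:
Z = 7161
(3726 + 16648)*(-33357 + Z) = (3726 + 16648)*(-33357 + 7161) = 20374*(-26196) = -533717304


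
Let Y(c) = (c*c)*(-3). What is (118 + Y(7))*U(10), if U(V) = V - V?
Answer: 0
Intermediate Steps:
Y(c) = -3*c² (Y(c) = c²*(-3) = -3*c²)
U(V) = 0
(118 + Y(7))*U(10) = (118 - 3*7²)*0 = (118 - 3*49)*0 = (118 - 147)*0 = -29*0 = 0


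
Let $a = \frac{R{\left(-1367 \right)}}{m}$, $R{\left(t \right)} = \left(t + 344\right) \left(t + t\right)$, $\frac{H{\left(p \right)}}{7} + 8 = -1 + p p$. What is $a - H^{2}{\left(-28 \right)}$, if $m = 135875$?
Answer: $- \frac{3998883374993}{135875} \approx -2.9431 \cdot 10^{7}$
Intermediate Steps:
$H{\left(p \right)} = -63 + 7 p^{2}$ ($H{\left(p \right)} = -56 + 7 \left(-1 + p p\right) = -56 + 7 \left(-1 + p^{2}\right) = -56 + \left(-7 + 7 p^{2}\right) = -63 + 7 p^{2}$)
$R{\left(t \right)} = 2 t \left(344 + t\right)$ ($R{\left(t \right)} = \left(344 + t\right) 2 t = 2 t \left(344 + t\right)$)
$a = \frac{2796882}{135875}$ ($a = \frac{2 \left(-1367\right) \left(344 - 1367\right)}{135875} = 2 \left(-1367\right) \left(-1023\right) \frac{1}{135875} = 2796882 \cdot \frac{1}{135875} = \frac{2796882}{135875} \approx 20.584$)
$a - H^{2}{\left(-28 \right)} = \frac{2796882}{135875} - \left(-63 + 7 \left(-28\right)^{2}\right)^{2} = \frac{2796882}{135875} - \left(-63 + 7 \cdot 784\right)^{2} = \frac{2796882}{135875} - \left(-63 + 5488\right)^{2} = \frac{2796882}{135875} - 5425^{2} = \frac{2796882}{135875} - 29430625 = - \frac{3998883374993}{135875}$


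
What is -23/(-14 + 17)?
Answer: -23/3 ≈ -7.6667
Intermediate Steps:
-23/(-14 + 17) = -23/3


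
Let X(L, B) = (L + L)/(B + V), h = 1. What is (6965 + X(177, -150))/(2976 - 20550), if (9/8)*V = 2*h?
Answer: -2322031/5860929 ≈ -0.39619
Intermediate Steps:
V = 16/9 (V = 8*(2*1)/9 = (8/9)*2 = 16/9 ≈ 1.7778)
X(L, B) = 2*L/(16/9 + B) (X(L, B) = (L + L)/(B + 16/9) = (2*L)/(16/9 + B) = 2*L/(16/9 + B))
(6965 + X(177, -150))/(2976 - 20550) = (6965 + 18*177/(16 + 9*(-150)))/(2976 - 20550) = (6965 + 18*177/(16 - 1350))/(-17574) = (6965 + 18*177/(-1334))*(-1/17574) = (6965 + 18*177*(-1/1334))*(-1/17574) = (6965 - 1593/667)*(-1/17574) = (4644062/667)*(-1/17574) = -2322031/5860929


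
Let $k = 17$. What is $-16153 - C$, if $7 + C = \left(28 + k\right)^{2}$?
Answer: $-18171$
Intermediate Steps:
$C = 2018$ ($C = -7 + \left(28 + 17\right)^{2} = -7 + 45^{2} = -7 + 2025 = 2018$)
$-16153 - C = -16153 - 2018 = -18171$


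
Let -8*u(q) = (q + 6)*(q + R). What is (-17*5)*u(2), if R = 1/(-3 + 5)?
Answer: 425/2 ≈ 212.50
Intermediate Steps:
R = 1/2 ≈ 0.50000
u(q) = -(1/2 + q)*(6 + q)/8 (u(q) = -(q + 6)*(q + 1/2)/8 = -(6 + q)*(1/2 + q)/8 = -(1/2 + q)*(6 + q)/8)
(-17*5)*u(2) = (-17*5)*(-3/8 - 13/16*2 - 1/8*2**2) = -85*(-3/8 - 13/8 - 1/8*4) = -85*(-3/8 - 13/8 - 1/2) = -85*(-5/2) = 425/2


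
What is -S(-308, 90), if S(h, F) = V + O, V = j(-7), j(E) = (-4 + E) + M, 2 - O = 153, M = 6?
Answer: 156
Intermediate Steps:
O = -151 (O = 2 - 1*153 = 2 - 153 = -151)
j(E) = 2 + E (j(E) = (-4 + E) + 6 = 2 + E)
V = -5 (V = 2 - 7 = -5)
S(h, F) = -156 (S(h, F) = -5 - 151 = -156)
-S(-308, 90) = -1*(-156) = 156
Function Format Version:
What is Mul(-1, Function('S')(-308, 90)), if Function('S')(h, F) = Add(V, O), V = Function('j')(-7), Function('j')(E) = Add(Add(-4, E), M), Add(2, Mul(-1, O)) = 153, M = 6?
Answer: 156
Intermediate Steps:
O = -151 (O = Add(2, Mul(-1, 153)) = Add(2, -153) = -151)
Function('j')(E) = Add(2, E) (Function('j')(E) = Add(Add(-4, E), 6) = Add(2, E))
V = -5 (V = Add(2, -7) = -5)
Function('S')(h, F) = -156 (Function('S')(h, F) = Add(-5, -151) = -156)
Mul(-1, Function('S')(-308, 90)) = Mul(-1, -156) = 156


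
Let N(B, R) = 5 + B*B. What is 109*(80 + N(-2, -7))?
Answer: 9701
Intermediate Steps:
N(B, R) = 5 + B²
109*(80 + N(-2, -7)) = 109*(80 + (5 + (-2)²)) = 109*(80 + (5 + 4)) = 109*(80 + 9) = 109*89 = 9701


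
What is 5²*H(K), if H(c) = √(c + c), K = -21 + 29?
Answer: 100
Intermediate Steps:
K = 8
H(c) = √2*√c (H(c) = √(2*c) = √2*√c)
5²*H(K) = 5²*(√2*√8) = 25*(√2*(2*√2)) = 25*4 = 100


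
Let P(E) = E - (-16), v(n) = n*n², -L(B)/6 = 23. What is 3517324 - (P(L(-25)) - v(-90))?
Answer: 2788446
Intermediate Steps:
L(B) = -138 (L(B) = -6*23 = -138)
v(n) = n³
P(E) = 16 + E (P(E) = E - 1*(-16) = E + 16 = 16 + E)
3517324 - (P(L(-25)) - v(-90)) = 3517324 - ((16 - 138) - 1*(-90)³) = 3517324 - (-122 - 1*(-729000)) = 3517324 - (-122 + 729000) = 3517324 - 1*728878 = 3517324 - 728878 = 2788446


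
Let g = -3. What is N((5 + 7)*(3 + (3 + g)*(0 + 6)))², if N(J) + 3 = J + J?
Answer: 4761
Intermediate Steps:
N(J) = -3 + 2*J (N(J) = -3 + (J + J) = -3 + 2*J)
N((5 + 7)*(3 + (3 + g)*(0 + 6)))² = (-3 + 2*((5 + 7)*(3 + (3 - 3)*(0 + 6))))² = (-3 + 2*(12*(3 + 0*6)))² = (-3 + 2*(12*(3 + 0)))² = (-3 + 2*(12*3))² = (-3 + 2*36)² = (-3 + 72)² = 69² = 4761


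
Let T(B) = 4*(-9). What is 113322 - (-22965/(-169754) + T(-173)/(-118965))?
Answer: 762836881144017/6731594870 ≈ 1.1332e+5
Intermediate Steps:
T(B) = -36
113322 - (-22965/(-169754) + T(-173)/(-118965)) = 113322 - (-22965/(-169754) - 36/(-118965)) = 113322 - (-22965*(-1/169754) - 36*(-1/118965)) = 113322 - (22965/169754 + 12/39655) = 113322 - 1*912714123/6731594870 = 113322 - 912714123/6731594870 = 762836881144017/6731594870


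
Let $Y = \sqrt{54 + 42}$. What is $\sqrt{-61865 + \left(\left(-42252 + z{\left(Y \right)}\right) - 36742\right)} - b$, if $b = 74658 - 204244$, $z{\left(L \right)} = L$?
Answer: $129586 + \sqrt{-140859 + 4 \sqrt{6}} \approx 1.2959 \cdot 10^{5} + 375.3 i$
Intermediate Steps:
$Y = 4 \sqrt{6}$ ($Y = \sqrt{96} = 4 \sqrt{6} \approx 9.798$)
$b = -129586$
$\sqrt{-61865 + \left(\left(-42252 + z{\left(Y \right)}\right) - 36742\right)} - b = \sqrt{-61865 - \left(78994 - 4 \sqrt{6}\right)} - -129586 = \sqrt{-61865 - \left(78994 - 4 \sqrt{6}\right)} + 129586 = \sqrt{-140859 + 4 \sqrt{6}} + 129586 = 129586 + \sqrt{-140859 + 4 \sqrt{6}}$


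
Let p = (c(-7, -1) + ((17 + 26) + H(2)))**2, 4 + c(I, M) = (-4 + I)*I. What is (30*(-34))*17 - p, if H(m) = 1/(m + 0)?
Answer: -123649/4 ≈ -30912.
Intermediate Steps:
H(m) = 1/m
c(I, M) = -4 + I*(-4 + I) (c(I, M) = -4 + (-4 + I)*I = -4 + I*(-4 + I))
p = 54289/4 (p = ((-4 + (-7)**2 - 4*(-7)) + ((17 + 26) + 1/2))**2 = ((-4 + 49 + 28) + (43 + 1/2))**2 = (73 + 87/2)**2 = (233/2)**2 = 54289/4 ≈ 13572.)
(30*(-34))*17 - p = (30*(-34))*17 - 1*54289/4 = -1020*17 - 54289/4 = -17340 - 54289/4 = -123649/4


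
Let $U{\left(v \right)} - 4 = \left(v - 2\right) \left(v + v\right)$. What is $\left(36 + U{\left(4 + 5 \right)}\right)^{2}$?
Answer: $27556$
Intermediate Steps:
$U{\left(v \right)} = 4 + 2 v \left(-2 + v\right)$ ($U{\left(v \right)} = 4 + \left(v - 2\right) \left(v + v\right) = 4 + \left(-2 + v\right) 2 v = 4 + 2 v \left(-2 + v\right)$)
$\left(36 + U{\left(4 + 5 \right)}\right)^{2} = \left(36 + \left(4 - 4 \left(4 + 5\right) + 2 \left(4 + 5\right)^{2}\right)\right)^{2} = \left(36 + \left(4 - 36 + 2 \cdot 9^{2}\right)\right)^{2} = \left(36 + \left(4 - 36 + 2 \cdot 81\right)\right)^{2} = \left(36 + \left(4 - 36 + 162\right)\right)^{2} = \left(36 + 130\right)^{2} = 166^{2} = 27556$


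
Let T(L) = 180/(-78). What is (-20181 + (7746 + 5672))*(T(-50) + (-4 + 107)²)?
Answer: -932529781/13 ≈ -7.1733e+7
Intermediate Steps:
T(L) = -30/13 (T(L) = 180*(-1/78) = -30/13)
(-20181 + (7746 + 5672))*(T(-50) + (-4 + 107)²) = (-20181 + (7746 + 5672))*(-30/13 + (-4 + 107)²) = (-20181 + 13418)*(-30/13 + 103²) = -6763*(-30/13 + 10609) = -6763*137887/13 = -932529781/13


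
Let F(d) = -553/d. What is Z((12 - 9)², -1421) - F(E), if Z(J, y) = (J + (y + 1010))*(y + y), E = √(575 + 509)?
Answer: 1142484 + 553*√271/542 ≈ 1.1425e+6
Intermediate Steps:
E = 2*√271 (E = √1084 = 2*√271 ≈ 32.924)
Z(J, y) = 2*y*(1010 + J + y) (Z(J, y) = (J + (1010 + y))*(2*y) = (1010 + J + y)*(2*y) = 2*y*(1010 + J + y))
Z((12 - 9)², -1421) - F(E) = 2*(-1421)*(1010 + (12 - 9)² - 1421) - (-553)/(2*√271) = 2*(-1421)*(1010 + 3² - 1421) - (-553)*√271/542 = 2*(-1421)*(1010 + 9 - 1421) - (-553)*√271/542 = 2*(-1421)*(-402) + 553*√271/542 = 1142484 + 553*√271/542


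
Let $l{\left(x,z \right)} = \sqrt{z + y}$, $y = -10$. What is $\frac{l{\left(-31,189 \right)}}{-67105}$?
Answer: $- \frac{\sqrt{179}}{67105} \approx -0.00019938$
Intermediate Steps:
$l{\left(x,z \right)} = \sqrt{-10 + z}$ ($l{\left(x,z \right)} = \sqrt{z - 10} = \sqrt{-10 + z}$)
$\frac{l{\left(-31,189 \right)}}{-67105} = \frac{\sqrt{-10 + 189}}{-67105} = \sqrt{179} \left(- \frac{1}{67105}\right) = - \frac{\sqrt{179}}{67105}$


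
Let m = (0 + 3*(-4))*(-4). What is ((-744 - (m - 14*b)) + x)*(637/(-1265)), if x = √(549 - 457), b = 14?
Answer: 379652/1265 - 1274*√23/1265 ≈ 295.29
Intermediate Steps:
m = 48 (m = (0 - 12)*(-4) = -12*(-4) = 48)
x = 2*√23 (x = √92 = 2*√23 ≈ 9.5917)
((-744 - (m - 14*b)) + x)*(637/(-1265)) = ((-744 - (48 - 14*14)) + 2*√23)*(637/(-1265)) = ((-744 - (48 - 196)) + 2*√23)*(637*(-1/1265)) = ((-744 - 1*(-148)) + 2*√23)*(-637/1265) = ((-744 + 148) + 2*√23)*(-637/1265) = (-596 + 2*√23)*(-637/1265) = 379652/1265 - 1274*√23/1265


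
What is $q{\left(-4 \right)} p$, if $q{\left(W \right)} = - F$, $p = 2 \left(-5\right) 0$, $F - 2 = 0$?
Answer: $0$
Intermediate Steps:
$F = 2$ ($F = 2 + 0 = 2$)
$p = 0$ ($p = \left(-10\right) 0 = 0$)
$q{\left(W \right)} = -2$ ($q{\left(W \right)} = \left(-1\right) 2 = -2$)
$q{\left(-4 \right)} p = \left(-2\right) 0 = 0$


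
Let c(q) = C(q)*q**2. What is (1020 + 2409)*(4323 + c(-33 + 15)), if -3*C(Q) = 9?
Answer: 11490579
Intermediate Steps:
C(Q) = -3 (C(Q) = -1/3*9 = -3)
c(q) = -3*q**2
(1020 + 2409)*(4323 + c(-33 + 15)) = (1020 + 2409)*(4323 - 3*(-33 + 15)**2) = 3429*(4323 - 3*(-18)**2) = 3429*(4323 - 3*324) = 3429*(4323 - 972) = 3429*3351 = 11490579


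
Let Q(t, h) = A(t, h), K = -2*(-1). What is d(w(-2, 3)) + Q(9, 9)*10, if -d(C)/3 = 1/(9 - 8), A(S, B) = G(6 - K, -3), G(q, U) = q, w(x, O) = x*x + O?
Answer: 37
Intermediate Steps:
K = 2
w(x, O) = O + x**2 (w(x, O) = x**2 + O = O + x**2)
A(S, B) = 4 (A(S, B) = 6 - 1*2 = 6 - 2 = 4)
Q(t, h) = 4
d(C) = -3 (d(C) = -3/(9 - 8) = -3/1 = -3*1 = -3)
d(w(-2, 3)) + Q(9, 9)*10 = -3 + 4*10 = -3 + 40 = 37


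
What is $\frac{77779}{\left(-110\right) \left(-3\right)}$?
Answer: $\frac{77779}{330} \approx 235.69$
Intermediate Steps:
$\frac{77779}{\left(-110\right) \left(-3\right)} = \frac{77779}{330}$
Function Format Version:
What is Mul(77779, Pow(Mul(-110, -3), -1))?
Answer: Rational(77779, 330) ≈ 235.69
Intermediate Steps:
Mul(77779, Pow(Mul(-110, -3), -1)) = Mul(77779, Pow(330, -1)) = Mul(77779, Rational(1, 330)) = Rational(77779, 330)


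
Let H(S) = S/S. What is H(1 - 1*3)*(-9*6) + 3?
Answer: -51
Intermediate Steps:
H(S) = 1
H(1 - 1*3)*(-9*6) + 3 = 1*(-9*6) + 3 = 1*(-54) + 3 = -54 + 3 = -51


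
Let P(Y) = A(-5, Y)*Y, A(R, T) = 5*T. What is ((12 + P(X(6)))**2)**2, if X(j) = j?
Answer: 1358954496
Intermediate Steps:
P(Y) = 5*Y**2 (P(Y) = (5*Y)*Y = 5*Y**2)
((12 + P(X(6)))**2)**2 = ((12 + 5*6**2)**2)**2 = ((12 + 5*36)**2)**2 = ((12 + 180)**2)**2 = (192**2)**2 = 36864**2 = 1358954496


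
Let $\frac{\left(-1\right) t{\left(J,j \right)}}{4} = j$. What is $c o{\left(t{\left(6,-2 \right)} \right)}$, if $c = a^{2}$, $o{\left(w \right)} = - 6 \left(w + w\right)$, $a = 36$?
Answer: $-124416$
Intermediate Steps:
$t{\left(J,j \right)} = - 4 j$
$o{\left(w \right)} = - 12 w$ ($o{\left(w \right)} = - 6 \cdot 2 w = - 12 w$)
$c = 1296$ ($c = 36^{2} = 1296$)
$c o{\left(t{\left(6,-2 \right)} \right)} = 1296 \left(- 12 \left(\left(-4\right) \left(-2\right)\right)\right) = 1296 \left(\left(-12\right) 8\right) = 1296 \left(-96\right) = -124416$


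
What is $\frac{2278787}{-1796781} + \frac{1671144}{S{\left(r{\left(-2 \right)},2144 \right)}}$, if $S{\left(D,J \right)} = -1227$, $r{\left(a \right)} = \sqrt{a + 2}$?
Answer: $- \frac{143117898053}{104983347} \approx -1363.2$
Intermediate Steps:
$r{\left(a \right)} = \sqrt{2 + a}$
$\frac{2278787}{-1796781} + \frac{1671144}{S{\left(r{\left(-2 \right)},2144 \right)}} = \frac{2278787}{-1796781} + \frac{1671144}{-1227} = 2278787 \left(- \frac{1}{1796781}\right) + 1671144 \left(- \frac{1}{1227}\right) = - \frac{325541}{256683} - \frac{557048}{409} = - \frac{143117898053}{104983347}$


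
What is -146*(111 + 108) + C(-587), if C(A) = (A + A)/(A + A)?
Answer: -31973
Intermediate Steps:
C(A) = 1 (C(A) = (2*A)/((2*A)) = (2*A)*(1/(2*A)) = 1)
-146*(111 + 108) + C(-587) = -146*(111 + 108) + 1 = -146*219 + 1 = -31974 + 1 = -31973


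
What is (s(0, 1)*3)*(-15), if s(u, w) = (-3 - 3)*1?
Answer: 270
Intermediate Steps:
s(u, w) = -6 (s(u, w) = -6*1 = -6)
(s(0, 1)*3)*(-15) = -6*3*(-15) = -18*(-15) = 270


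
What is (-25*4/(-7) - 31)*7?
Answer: -117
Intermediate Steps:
(-25*4/(-7) - 31)*7 = (-100*(-⅐) - 31)*7 = (100/7 - 31)*7 = -117/7*7 = -117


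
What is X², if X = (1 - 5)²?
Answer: 256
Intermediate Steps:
X = 16 (X = (-4)² = 16)
X² = 16² = 256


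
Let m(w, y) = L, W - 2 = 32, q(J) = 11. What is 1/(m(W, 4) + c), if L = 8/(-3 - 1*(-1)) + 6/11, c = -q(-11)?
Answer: -11/159 ≈ -0.069182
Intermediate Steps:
W = 34 (W = 2 + 32 = 34)
c = -11 (c = -1*11 = -11)
L = -38/11 (L = 8/(-3 + 1) + 6*(1/11) = 8/(-2) + 6/11 = 8*(-½) + 6/11 = -4 + 6/11 = -38/11 ≈ -3.4545)
m(w, y) = -38/11
1/(m(W, 4) + c) = 1/(-38/11 - 11) = 1/(-159/11) = -11/159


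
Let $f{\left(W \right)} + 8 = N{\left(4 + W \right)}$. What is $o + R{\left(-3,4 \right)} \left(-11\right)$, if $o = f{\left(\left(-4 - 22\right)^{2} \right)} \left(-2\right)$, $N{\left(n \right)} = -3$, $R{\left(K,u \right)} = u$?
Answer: $-22$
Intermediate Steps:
$f{\left(W \right)} = -11$ ($f{\left(W \right)} = -8 - 3 = -11$)
$o = 22$ ($o = \left(-11\right) \left(-2\right) = 22$)
$o + R{\left(-3,4 \right)} \left(-11\right) = 22 + 4 \left(-11\right) = 22 - 44 = -22$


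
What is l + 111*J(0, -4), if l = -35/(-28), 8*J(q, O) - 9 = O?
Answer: 565/8 ≈ 70.625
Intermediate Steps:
J(q, O) = 9/8 + O/8
l = 5/4 (l = -35*(-1/28) = 5/4 ≈ 1.2500)
l + 111*J(0, -4) = 5/4 + 111*(9/8 + (⅛)*(-4)) = 5/4 + 111*(9/8 - ½) = 5/4 + 111*(5/8) = 5/4 + 555/8 = 565/8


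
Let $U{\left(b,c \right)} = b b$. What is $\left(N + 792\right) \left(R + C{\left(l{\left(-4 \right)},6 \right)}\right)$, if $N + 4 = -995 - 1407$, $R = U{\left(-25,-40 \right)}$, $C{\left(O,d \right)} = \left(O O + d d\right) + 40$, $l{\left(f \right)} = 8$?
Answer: $-1234710$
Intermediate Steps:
$U{\left(b,c \right)} = b^{2}$
$C{\left(O,d \right)} = 40 + O^{2} + d^{2}$ ($C{\left(O,d \right)} = \left(O^{2} + d^{2}\right) + 40 = 40 + O^{2} + d^{2}$)
$R = 625$ ($R = \left(-25\right)^{2} = 625$)
$N = -2406$ ($N = -4 - 2402 = -2406$)
$\left(N + 792\right) \left(R + C{\left(l{\left(-4 \right)},6 \right)}\right) = \left(-2406 + 792\right) \left(625 + \left(40 + 8^{2} + 6^{2}\right)\right) = - 1614 \left(625 + \left(40 + 64 + 36\right)\right) = - 1614 \left(625 + 140\right) = \left(-1614\right) 765 = -1234710$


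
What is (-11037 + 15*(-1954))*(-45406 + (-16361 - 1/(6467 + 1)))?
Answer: 5372995962693/2156 ≈ 2.4921e+9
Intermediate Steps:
(-11037 + 15*(-1954))*(-45406 + (-16361 - 1/(6467 + 1))) = (-11037 - 29310)*(-45406 + (-16361 - 1/6468)) = -40347*(-45406 + (-16361 - 1*1/6468)) = -40347*(-45406 + (-16361 - 1/6468)) = -40347*(-45406 - 105822949/6468) = -40347*(-399508957/6468) = 5372995962693/2156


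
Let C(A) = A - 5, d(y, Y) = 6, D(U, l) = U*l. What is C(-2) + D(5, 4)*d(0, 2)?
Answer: 113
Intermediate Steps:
C(A) = -5 + A
C(-2) + D(5, 4)*d(0, 2) = (-5 - 2) + (5*4)*6 = -7 + 20*6 = -7 + 120 = 113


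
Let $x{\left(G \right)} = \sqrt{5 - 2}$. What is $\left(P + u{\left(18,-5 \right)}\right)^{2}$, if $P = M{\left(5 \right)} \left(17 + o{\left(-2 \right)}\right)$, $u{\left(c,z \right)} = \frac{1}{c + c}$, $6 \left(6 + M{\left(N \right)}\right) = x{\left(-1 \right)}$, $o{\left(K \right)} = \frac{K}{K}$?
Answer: $\frac{15143761}{1296} - \frac{3887 \sqrt{3}}{6} \approx 10563.0$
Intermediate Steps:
$x{\left(G \right)} = \sqrt{3}$
$o{\left(K \right)} = 1$
$M{\left(N \right)} = -6 + \frac{\sqrt{3}}{6}$
$u{\left(c,z \right)} = \frac{1}{2 c}$
$P = -108 + 3 \sqrt{3}$ ($P = \left(-6 + \frac{\sqrt{3}}{6}\right) \left(17 + 1\right) = \left(-6 + \frac{\sqrt{3}}{6}\right) 18 = -108 + 3 \sqrt{3} \approx -102.8$)
$\left(P + u{\left(18,-5 \right)}\right)^{2} = \left(\left(-108 + 3 \sqrt{3}\right) + \frac{1}{2 \cdot 18}\right)^{2} = \left(\left(-108 + 3 \sqrt{3}\right) + \frac{1}{2} \cdot \frac{1}{18}\right)^{2} = \left(\left(-108 + 3 \sqrt{3}\right) + \frac{1}{36}\right)^{2} = \left(- \frac{3887}{36} + 3 \sqrt{3}\right)^{2}$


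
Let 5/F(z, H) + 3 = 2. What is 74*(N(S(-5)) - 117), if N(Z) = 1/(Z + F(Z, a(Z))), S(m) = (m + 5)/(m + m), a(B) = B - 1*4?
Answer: -43364/5 ≈ -8672.8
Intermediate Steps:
a(B) = -4 + B (a(B) = B - 4 = -4 + B)
F(z, H) = -5 (F(z, H) = 5/(-3 + 2) = 5/(-1) = 5*(-1) = -5)
S(m) = (5 + m)/(2*m) (S(m) = (5 + m)/((2*m)) = (5 + m)*(1/(2*m)) = (5 + m)/(2*m))
N(Z) = 1/(-5 + Z) (N(Z) = 1/(Z - 5) = 1/(-5 + Z))
74*(N(S(-5)) - 117) = 74*(1/(-5 + (1/2)*(5 - 5)/(-5)) - 117) = 74*(1/(-5 + (1/2)*(-1/5)*0) - 117) = 74*(1/(-5 + 0) - 117) = 74*(1/(-5) - 117) = 74*(-1/5 - 117) = 74*(-586/5) = -43364/5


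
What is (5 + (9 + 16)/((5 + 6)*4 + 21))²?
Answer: 4900/169 ≈ 28.994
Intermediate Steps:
(5 + (9 + 16)/((5 + 6)*4 + 21))² = (5 + 25/(11*4 + 21))² = (5 + 25/(44 + 21))² = (5 + 25/65)² = (5 + 25*(1/65))² = (5 + 5/13)² = (70/13)² = 4900/169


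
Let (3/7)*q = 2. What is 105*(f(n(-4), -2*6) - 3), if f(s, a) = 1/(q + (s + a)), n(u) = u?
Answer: -11025/34 ≈ -324.26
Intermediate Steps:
q = 14/3 (q = (7/3)*2 = 14/3 ≈ 4.6667)
f(s, a) = 1/(14/3 + a + s) (f(s, a) = 1/(14/3 + (s + a)) = 1/(14/3 + (a + s)) = 1/(14/3 + a + s))
105*(f(n(-4), -2*6) - 3) = 105*(3/(14 + 3*(-2*6) + 3*(-4)) - 3) = 105*(3/(14 + 3*(-12) - 12) - 3) = 105*(3/(14 - 36 - 12) - 3) = 105*(3/(-34) - 3) = 105*(3*(-1/34) - 3) = 105*(-3/34 - 3) = 105*(-105/34) = -11025/34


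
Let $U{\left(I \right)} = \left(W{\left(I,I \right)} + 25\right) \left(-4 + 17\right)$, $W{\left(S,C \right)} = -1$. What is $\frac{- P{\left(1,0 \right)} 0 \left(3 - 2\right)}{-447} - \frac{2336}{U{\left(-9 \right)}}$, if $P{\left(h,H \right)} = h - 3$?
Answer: $- \frac{292}{39} \approx -7.4872$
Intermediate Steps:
$P{\left(h,H \right)} = -3 + h$
$U{\left(I \right)} = 312$ ($U{\left(I \right)} = \left(-1 + 25\right) \left(-4 + 17\right) = 24 \cdot 13 = 312$)
$\frac{- P{\left(1,0 \right)} 0 \left(3 - 2\right)}{-447} - \frac{2336}{U{\left(-9 \right)}} = \frac{- (-3 + 1) 0 \left(3 - 2\right)}{-447} - \frac{2336}{312} = \left(-1\right) \left(-2\right) 0 \cdot 1 \left(- \frac{1}{447}\right) - \frac{292}{39} = 2 \cdot 0 \left(- \frac{1}{447}\right) - \frac{292}{39} = 0 \left(- \frac{1}{447}\right) - \frac{292}{39} = 0 - \frac{292}{39} = - \frac{292}{39}$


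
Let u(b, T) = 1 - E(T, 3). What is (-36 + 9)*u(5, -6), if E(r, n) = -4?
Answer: -135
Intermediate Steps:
u(b, T) = 5 (u(b, T) = 1 - 1*(-4) = 1 + 4 = 5)
(-36 + 9)*u(5, -6) = (-36 + 9)*5 = -27*5 = -135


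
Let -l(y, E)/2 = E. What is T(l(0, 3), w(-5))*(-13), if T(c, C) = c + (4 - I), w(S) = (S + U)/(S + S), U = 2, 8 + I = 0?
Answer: -78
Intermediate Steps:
I = -8 (I = -8 + 0 = -8)
l(y, E) = -2*E
w(S) = (2 + S)/(2*S) (w(S) = (S + 2)/(S + S) = (2 + S)/((2*S)) = (2 + S)*(1/(2*S)) = (2 + S)/(2*S))
T(c, C) = 12 + c (T(c, C) = c + (4 - 1*(-8)) = c + (4 + 8) = c + 12 = 12 + c)
T(l(0, 3), w(-5))*(-13) = (12 - 2*3)*(-13) = (12 - 6)*(-13) = 6*(-13) = -78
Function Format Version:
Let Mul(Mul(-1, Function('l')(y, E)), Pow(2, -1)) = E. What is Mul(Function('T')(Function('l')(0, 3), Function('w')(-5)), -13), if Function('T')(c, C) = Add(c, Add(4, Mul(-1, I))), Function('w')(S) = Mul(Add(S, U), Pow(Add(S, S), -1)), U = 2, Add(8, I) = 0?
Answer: -78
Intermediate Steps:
I = -8 (I = Add(-8, 0) = -8)
Function('l')(y, E) = Mul(-2, E)
Function('w')(S) = Mul(Rational(1, 2), Pow(S, -1), Add(2, S)) (Function('w')(S) = Mul(Add(S, 2), Pow(Add(S, S), -1)) = Mul(Add(2, S), Pow(Mul(2, S), -1)) = Mul(Add(2, S), Mul(Rational(1, 2), Pow(S, -1))) = Mul(Rational(1, 2), Pow(S, -1), Add(2, S)))
Function('T')(c, C) = Add(12, c) (Function('T')(c, C) = Add(c, Add(4, Mul(-1, -8))) = Add(c, Add(4, 8)) = Add(c, 12) = Add(12, c))
Mul(Function('T')(Function('l')(0, 3), Function('w')(-5)), -13) = Mul(Add(12, Mul(-2, 3)), -13) = Mul(Add(12, -6), -13) = Mul(6, -13) = -78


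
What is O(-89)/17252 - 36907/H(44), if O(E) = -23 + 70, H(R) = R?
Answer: -79589687/94886 ≈ -838.79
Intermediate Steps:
O(E) = 47
O(-89)/17252 - 36907/H(44) = 47/17252 - 36907/44 = -79589687/94886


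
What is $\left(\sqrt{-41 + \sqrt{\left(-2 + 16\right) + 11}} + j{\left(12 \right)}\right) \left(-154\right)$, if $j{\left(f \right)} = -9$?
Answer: $1386 - 924 i \approx 1386.0 - 924.0 i$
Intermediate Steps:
$\left(\sqrt{-41 + \sqrt{\left(-2 + 16\right) + 11}} + j{\left(12 \right)}\right) \left(-154\right) = \left(\sqrt{-41 + \sqrt{\left(-2 + 16\right) + 11}} - 9\right) \left(-154\right) = \left(\sqrt{-41 + \sqrt{14 + 11}} - 9\right) \left(-154\right) = \left(\sqrt{-41 + \sqrt{25}} - 9\right) \left(-154\right) = \left(\sqrt{-41 + 5} - 9\right) \left(-154\right) = \left(\sqrt{-36} - 9\right) \left(-154\right) = \left(6 i - 9\right) \left(-154\right) = \left(-9 + 6 i\right) \left(-154\right) = 1386 - 924 i$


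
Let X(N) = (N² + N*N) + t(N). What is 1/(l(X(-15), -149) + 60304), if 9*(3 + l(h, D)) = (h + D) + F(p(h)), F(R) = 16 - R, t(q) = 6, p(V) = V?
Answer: 9/542576 ≈ 1.6588e-5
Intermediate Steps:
X(N) = 6 + 2*N² (X(N) = (N² + N*N) + 6 = (N² + N²) + 6 = 2*N² + 6 = 6 + 2*N²)
l(h, D) = -11/9 + D/9 (l(h, D) = -3 + ((h + D) + (16 - h))/9 = -3 + ((D + h) + (16 - h))/9 = -3 + (16 + D)/9 = -3 + (16/9 + D/9) = -11/9 + D/9)
1/(l(X(-15), -149) + 60304) = 1/((-11/9 + (⅑)*(-149)) + 60304) = 1/((-11/9 - 149/9) + 60304) = 1/(-160/9 + 60304) = 1/(542576/9) = 9/542576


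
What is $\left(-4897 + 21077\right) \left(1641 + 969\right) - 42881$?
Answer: $42186919$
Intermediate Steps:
$\left(-4897 + 21077\right) \left(1641 + 969\right) - 42881 = 16180 \cdot 2610 - 42881 = 42229800 - 42881 = 42186919$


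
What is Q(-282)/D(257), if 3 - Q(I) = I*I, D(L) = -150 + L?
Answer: -79521/107 ≈ -743.19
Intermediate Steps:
Q(I) = 3 - I² (Q(I) = 3 - I*I = 3 - I²)
Q(-282)/D(257) = (3 - 1*(-282)²)/(-150 + 257) = (3 - 1*79524)/107 = (3 - 79524)*(1/107) = -79521*1/107 = -79521/107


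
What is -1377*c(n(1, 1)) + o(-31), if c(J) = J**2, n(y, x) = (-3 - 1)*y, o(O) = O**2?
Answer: -21071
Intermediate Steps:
n(y, x) = -4*y
-1377*c(n(1, 1)) + o(-31) = -1377*(-4*1)**2 + (-31)**2 = -1377*(-4)**2 + 961 = -1377*16 + 961 = -22032 + 961 = -21071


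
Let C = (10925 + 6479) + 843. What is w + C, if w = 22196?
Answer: 40443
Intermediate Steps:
C = 18247 (C = 17404 + 843 = 18247)
w + C = 22196 + 18247 = 40443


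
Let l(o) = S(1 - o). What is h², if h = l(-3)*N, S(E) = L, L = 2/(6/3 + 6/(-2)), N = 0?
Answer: 0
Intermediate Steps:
L = -2 (L = 2/(6*(⅓) + 6*(-½)) = 2/(2 - 3) = 2/(-1) = 2*(-1) = -2)
S(E) = -2
l(o) = -2
h = 0 (h = -2*0 = 0)
h² = 0² = 0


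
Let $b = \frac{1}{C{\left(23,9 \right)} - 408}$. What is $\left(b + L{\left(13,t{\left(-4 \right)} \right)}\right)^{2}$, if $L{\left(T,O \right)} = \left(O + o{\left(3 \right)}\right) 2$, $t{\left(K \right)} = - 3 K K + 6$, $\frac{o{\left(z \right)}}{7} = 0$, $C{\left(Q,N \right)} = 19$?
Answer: $\frac{1067786329}{151321} \approx 7056.4$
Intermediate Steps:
$o{\left(z \right)} = 0$ ($o{\left(z \right)} = 7 \cdot 0 = 0$)
$b = - \frac{1}{389}$ ($b = \frac{1}{19 - 408} = \frac{1}{-389} = - \frac{1}{389} \approx -0.0025707$)
$t{\left(K \right)} = 6 - 3 K^{2}$ ($t{\left(K \right)} = - 3 K^{2} + 6 = 6 - 3 K^{2}$)
$L{\left(T,O \right)} = 2 O$ ($L{\left(T,O \right)} = \left(O + 0\right) 2 = O 2 = 2 O$)
$\left(b + L{\left(13,t{\left(-4 \right)} \right)}\right)^{2} = \left(- \frac{1}{389} + 2 \left(6 - 3 \left(-4\right)^{2}\right)\right)^{2} = \left(- \frac{1}{389} + 2 \left(6 - 48\right)\right)^{2} = \left(- \frac{1}{389} + 2 \left(-42\right)\right)^{2} = \left(- \frac{1}{389} - 84\right)^{2} = \left(- \frac{32677}{389}\right)^{2} = \frac{1067786329}{151321}$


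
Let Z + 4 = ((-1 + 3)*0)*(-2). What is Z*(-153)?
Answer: 612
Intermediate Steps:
Z = -4 (Z = -4 + ((-1 + 3)*0)*(-2) = -4 + (2*0)*(-2) = -4 + 0*(-2) = -4 + 0 = -4)
Z*(-153) = -4*(-153) = 612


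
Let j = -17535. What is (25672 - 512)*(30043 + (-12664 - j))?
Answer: 878436240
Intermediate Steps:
(25672 - 512)*(30043 + (-12664 - j)) = (25672 - 512)*(30043 + (-12664 - 1*(-17535))) = 25160*(30043 + (-12664 + 17535)) = 25160*(30043 + 4871) = 25160*34914 = 878436240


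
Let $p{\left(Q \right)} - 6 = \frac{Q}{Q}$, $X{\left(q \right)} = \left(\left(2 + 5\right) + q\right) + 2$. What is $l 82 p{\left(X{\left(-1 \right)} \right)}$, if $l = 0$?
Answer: $0$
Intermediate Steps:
$X{\left(q \right)} = 9 + q$ ($X{\left(q \right)} = \left(7 + q\right) + 2 = 9 + q$)
$p{\left(Q \right)} = 7$ ($p{\left(Q \right)} = 6 + \frac{Q}{Q} = 6 + 1 = 7$)
$l 82 p{\left(X{\left(-1 \right)} \right)} = 0 \cdot 82 \cdot 7 = 0 \cdot 7 = 0$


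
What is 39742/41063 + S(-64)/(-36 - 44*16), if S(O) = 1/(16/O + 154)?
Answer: 4521604987/4671942825 ≈ 0.96782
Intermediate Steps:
S(O) = 1/(154 + 16/O)
39742/41063 + S(-64)/(-36 - 44*16) = 39742/41063 + ((½)*(-64)/(8 + 77*(-64)))/(-36 - 44*16) = 39742*(1/41063) + ((½)*(-64)/(8 - 4928))/(-36 - 704) = 39742/41063 + ((½)*(-64)/(-4920))/(-740) = 39742/41063 + ((½)*(-64)*(-1/4920))*(-1/740) = 39742/41063 + (4/615)*(-1/740) = 39742/41063 - 1/113775 = 4521604987/4671942825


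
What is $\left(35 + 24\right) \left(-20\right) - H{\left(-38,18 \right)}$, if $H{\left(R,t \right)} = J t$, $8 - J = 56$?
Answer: $-316$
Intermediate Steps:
$J = -48$ ($J = 8 - 56 = -48$)
$H{\left(R,t \right)} = - 48 t$
$\left(35 + 24\right) \left(-20\right) - H{\left(-38,18 \right)} = \left(35 + 24\right) \left(-20\right) - \left(-48\right) 18 = 59 \left(-20\right) - -864 = -1180 + 864 = -316$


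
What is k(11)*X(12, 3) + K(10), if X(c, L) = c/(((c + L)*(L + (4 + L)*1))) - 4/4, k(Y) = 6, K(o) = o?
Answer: 112/25 ≈ 4.4800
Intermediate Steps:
X(c, L) = -1 + c/((4 + 2*L)*(L + c)) (X(c, L) = c/(((L + c)*(L + (4 + L)))) - 4*1/4 = c/(((L + c)*(4 + 2*L))) - 1 = c/(((4 + 2*L)*(L + c))) - 1 = c*(1/((4 + 2*L)*(L + c))) - 1 = c/((4 + 2*L)*(L + c)) - 1 = -1 + c/((4 + 2*L)*(L + c)))
k(11)*X(12, 3) + K(10) = 6*((-1*3**2 - 2*3 - 3/2*12 - 1*3*12)/(3**2 + 2*3 + 2*12 + 3*12)) + 10 = 6*((-1*9 - 6 - 18 - 36)/(9 + 6 + 24 + 36)) + 10 = 6*((-9 - 6 - 18 - 36)/75) + 10 = 6*((1/75)*(-69)) + 10 = 6*(-23/25) + 10 = -138/25 + 10 = 112/25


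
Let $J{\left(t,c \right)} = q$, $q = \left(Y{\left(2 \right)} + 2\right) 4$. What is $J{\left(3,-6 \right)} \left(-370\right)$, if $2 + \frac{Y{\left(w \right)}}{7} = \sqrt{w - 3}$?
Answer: $17760 - 10360 i \approx 17760.0 - 10360.0 i$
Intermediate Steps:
$Y{\left(w \right)} = -14 + 7 \sqrt{-3 + w}$ ($Y{\left(w \right)} = -14 + 7 \sqrt{w - 3} = -14 + 7 \sqrt{-3 + w}$)
$q = -48 + 28 i$ ($q = \left(\left(-14 + 7 \sqrt{-3 + 2}\right) + 2\right) 4 = \left(\left(-14 + 7 \sqrt{-1}\right) + 2\right) 4 = \left(\left(-14 + 7 i\right) + 2\right) 4 = \left(-12 + 7 i\right) 4 = -48 + 28 i \approx -48.0 + 28.0 i$)
$J{\left(t,c \right)} = -48 + 28 i$
$J{\left(3,-6 \right)} \left(-370\right) = \left(-48 + 28 i\right) \left(-370\right) = 17760 - 10360 i$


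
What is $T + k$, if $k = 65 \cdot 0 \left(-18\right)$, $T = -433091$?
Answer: $-433091$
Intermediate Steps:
$k = 0$ ($k = 0 \left(-18\right) = 0$)
$T + k = -433091 + 0 = -433091$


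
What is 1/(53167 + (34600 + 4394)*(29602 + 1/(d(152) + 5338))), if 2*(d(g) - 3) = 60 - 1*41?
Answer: 3567/4117579156681 ≈ 8.6629e-10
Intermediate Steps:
d(g) = 25/2 (d(g) = 3 + (60 - 1*41)/2 = 3 + (60 - 41)/2 = 3 + (½)*19 = 3 + 19/2 = 25/2)
1/(53167 + (34600 + 4394)*(29602 + 1/(d(152) + 5338))) = 1/(53167 + (34600 + 4394)*(29602 + 1/(25/2 + 5338))) = 1/(53167 + 38994*(29602 + 1/(10701/2))) = 1/(53167 + 38994*(29602 + 2/10701)) = 1/(53167 + 38994*(316771004/10701)) = 1/(53167 + 4117389509992/3567) = 1/(4117579156681/3567) = 3567/4117579156681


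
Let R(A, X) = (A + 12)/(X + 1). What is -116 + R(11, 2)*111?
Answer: 735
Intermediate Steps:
R(A, X) = (12 + A)/(1 + X)
-116 + R(11, 2)*111 = -116 + ((12 + 11)/(1 + 2))*111 = -116 + (23/3)*111 = -116 + 851 = 735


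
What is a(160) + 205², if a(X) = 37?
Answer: 42062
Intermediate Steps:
a(160) + 205² = 37 + 205² = 37 + 42025 = 42062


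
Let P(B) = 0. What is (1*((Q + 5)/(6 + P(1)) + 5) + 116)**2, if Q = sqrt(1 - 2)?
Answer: (731 + I)**2/36 ≈ 14843.0 + 40.611*I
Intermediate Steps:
Q = I (Q = sqrt(-1) = I ≈ 1.0*I)
(1*((Q + 5)/(6 + P(1)) + 5) + 116)**2 = (1*((I + 5)/(6 + 0) + 5) + 116)**2 = (1*((5 + I)/6 + 5) + 116)**2 = (1*((5 + I)*(1/6) + 5) + 116)**2 = (1*((5/6 + I/6) + 5) + 116)**2 = (1*(35/6 + I/6) + 116)**2 = ((35/6 + I/6) + 116)**2 = (731/6 + I/6)**2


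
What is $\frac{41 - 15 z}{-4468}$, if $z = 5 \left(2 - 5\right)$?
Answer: $- \frac{133}{2234} \approx -0.059534$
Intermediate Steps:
$z = -15$ ($z = 5 \left(-3\right) = -15$)
$\frac{41 - 15 z}{-4468} = \frac{41 - -225}{-4468} = \left(41 + 225\right) \left(- \frac{1}{4468}\right) = 266 \left(- \frac{1}{4468}\right) = - \frac{133}{2234}$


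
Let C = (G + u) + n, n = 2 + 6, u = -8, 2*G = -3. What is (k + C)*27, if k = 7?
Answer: 297/2 ≈ 148.50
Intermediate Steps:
G = -3/2 (G = (1/2)*(-3) = -3/2 ≈ -1.5000)
n = 8
C = -3/2 (C = (-3/2 - 8) + 8 = -19/2 + 8 = -3/2 ≈ -1.5000)
(k + C)*27 = (7 - 3/2)*27 = (11/2)*27 = 297/2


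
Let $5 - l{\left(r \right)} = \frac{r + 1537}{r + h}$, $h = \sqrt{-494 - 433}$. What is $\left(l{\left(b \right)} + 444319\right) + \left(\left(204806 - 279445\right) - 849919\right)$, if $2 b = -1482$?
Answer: $- \frac{22010996003}{45834} + \frac{199 i \sqrt{103}}{45834} \approx -4.8023 \cdot 10^{5} + 0.044064 i$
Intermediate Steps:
$b = -741$ ($b = \frac{1}{2} \left(-1482\right) = -741$)
$h = 3 i \sqrt{103}$ ($h = \sqrt{-927} = 3 i \sqrt{103} \approx 30.447 i$)
$l{\left(r \right)} = 5 - \frac{1537 + r}{r + 3 i \sqrt{103}}$ ($l{\left(r \right)} = 5 - \frac{r + 1537}{r + 3 i \sqrt{103}} = 5 - \frac{1537 + r}{r + 3 i \sqrt{103}}$)
$\left(l{\left(b \right)} + 444319\right) + \left(\left(204806 - 279445\right) - 849919\right) = \left(\frac{-1537 + 4 \left(-741\right) + 15 i \sqrt{103}}{-741 + 3 i \sqrt{103}} + 444319\right) + \left(\left(204806 - 279445\right) - 849919\right) = \left(\frac{-1537 - 2964 + 15 i \sqrt{103}}{-741 + 3 i \sqrt{103}} + 444319\right) - 924558 = \left(\frac{-4501 + 15 i \sqrt{103}}{-741 + 3 i \sqrt{103}} + 444319\right) - 924558 = \left(444319 + \frac{-4501 + 15 i \sqrt{103}}{-741 + 3 i \sqrt{103}}\right) - 924558 = -480239 + \frac{-4501 + 15 i \sqrt{103}}{-741 + 3 i \sqrt{103}}$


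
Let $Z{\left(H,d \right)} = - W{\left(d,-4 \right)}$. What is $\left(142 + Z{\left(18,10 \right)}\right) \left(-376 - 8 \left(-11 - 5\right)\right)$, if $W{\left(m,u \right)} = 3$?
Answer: $-34472$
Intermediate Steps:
$Z{\left(H,d \right)} = -3$ ($Z{\left(H,d \right)} = \left(-1\right) 3 = -3$)
$\left(142 + Z{\left(18,10 \right)}\right) \left(-376 - 8 \left(-11 - 5\right)\right) = \left(142 - 3\right) \left(-376 - 8 \left(-11 - 5\right)\right) = 139 \left(-376 - -128\right) = 139 \left(-376 + 128\right) = 139 \left(-248\right) = -34472$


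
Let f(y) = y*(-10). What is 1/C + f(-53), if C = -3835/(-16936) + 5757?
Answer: 51677342046/97504387 ≈ 530.00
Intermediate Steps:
f(y) = -10*y
C = 97504387/16936 (C = -3835*(-1/16936) + 5757 = 3835/16936 + 5757 = 97504387/16936 ≈ 5757.2)
1/C + f(-53) = 1/(97504387/16936) - 10*(-53) = 16936/97504387 + 530 = 51677342046/97504387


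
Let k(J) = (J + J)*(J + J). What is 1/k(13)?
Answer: 1/676 ≈ 0.0014793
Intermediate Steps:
k(J) = 4*J² (k(J) = (2*J)*(2*J) = 4*J²)
1/k(13) = 1/(4*13²) = 1/(4*169) = 1/676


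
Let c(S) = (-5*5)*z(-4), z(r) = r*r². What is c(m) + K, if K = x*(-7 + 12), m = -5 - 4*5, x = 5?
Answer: 1625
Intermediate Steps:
z(r) = r³
m = -25 (m = -5 - 20 = -25)
c(S) = 1600 (c(S) = -5*5*(-4)³ = -25*(-64) = 1600)
K = 25 (K = 5*(-7 + 12) = 5*5 = 25)
c(m) + K = 1600 + 25 = 1625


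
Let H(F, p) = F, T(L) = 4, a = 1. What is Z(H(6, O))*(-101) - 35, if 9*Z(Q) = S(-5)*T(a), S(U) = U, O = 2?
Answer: 1705/9 ≈ 189.44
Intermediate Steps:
Z(Q) = -20/9 (Z(Q) = (-5*4)/9 = (⅑)*(-20) = -20/9)
Z(H(6, O))*(-101) - 35 = -20/9*(-101) - 35 = 2020/9 - 35 = 1705/9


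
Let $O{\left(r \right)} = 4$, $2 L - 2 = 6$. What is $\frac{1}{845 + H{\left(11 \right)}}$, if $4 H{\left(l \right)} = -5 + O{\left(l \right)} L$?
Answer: $\frac{4}{3391} \approx 0.0011796$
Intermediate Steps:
$L = 4$ ($L = 1 + \frac{1}{2} \cdot 6 = 1 + 3 = 4$)
$H{\left(l \right)} = \frac{11}{4}$ ($H{\left(l \right)} = \frac{-5 + 4 \cdot 4}{4} = \frac{-5 + 16}{4} = \frac{1}{4} \cdot 11 = \frac{11}{4}$)
$\frac{1}{845 + H{\left(11 \right)}} = \frac{1}{845 + \frac{11}{4}} = \frac{1}{\frac{3391}{4}} = \frac{4}{3391}$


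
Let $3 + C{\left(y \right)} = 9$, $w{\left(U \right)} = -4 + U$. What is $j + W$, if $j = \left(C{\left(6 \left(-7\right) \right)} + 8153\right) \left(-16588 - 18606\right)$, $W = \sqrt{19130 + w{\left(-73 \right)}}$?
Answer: $-287147846 + 3 \sqrt{2117} \approx -2.8715 \cdot 10^{8}$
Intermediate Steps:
$C{\left(y \right)} = 6$ ($C{\left(y \right)} = -3 + 9 = 6$)
$W = 3 \sqrt{2117}$ ($W = \sqrt{19130 - 77} = \sqrt{19053} = 3 \sqrt{2117} \approx 138.03$)
$j = -287147846$ ($j = \left(6 + 8153\right) \left(-16588 - 18606\right) = 8159 \left(-35194\right) = -287147846$)
$j + W = -287147846 + 3 \sqrt{2117}$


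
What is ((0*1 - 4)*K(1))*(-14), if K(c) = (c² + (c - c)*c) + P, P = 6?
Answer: 392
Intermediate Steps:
K(c) = 6 + c² (K(c) = (c² + (c - c)*c) + 6 = (c² + 0*c) + 6 = (c² + 0) + 6 = c² + 6 = 6 + c²)
((0*1 - 4)*K(1))*(-14) = ((0*1 - 4)*(6 + 1²))*(-14) = ((0 - 4)*(6 + 1))*(-14) = -4*7*(-14) = -28*(-14) = 392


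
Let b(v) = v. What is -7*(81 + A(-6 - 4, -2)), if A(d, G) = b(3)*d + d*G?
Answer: -497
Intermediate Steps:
A(d, G) = 3*d + G*d (A(d, G) = 3*d + d*G = 3*d + G*d)
-7*(81 + A(-6 - 4, -2)) = -7*(81 + (-6 - 4)*(3 - 2)) = -7*(81 - 10*1) = -7*(81 - 10) = -7*71 = -497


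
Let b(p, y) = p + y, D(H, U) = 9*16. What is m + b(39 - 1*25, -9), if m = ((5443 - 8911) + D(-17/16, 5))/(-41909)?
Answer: 212869/41909 ≈ 5.0793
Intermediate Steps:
D(H, U) = 144
m = 3324/41909 (m = ((5443 - 8911) + 144)/(-41909) = (-3468 + 144)*(-1/41909) = -3324*(-1/41909) = 3324/41909 ≈ 0.079315)
m + b(39 - 1*25, -9) = 3324/41909 + ((39 - 1*25) - 9) = 3324/41909 + ((39 - 25) - 9) = 3324/41909 + (14 - 9) = 3324/41909 + 5 = 212869/41909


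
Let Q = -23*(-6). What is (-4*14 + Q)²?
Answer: 6724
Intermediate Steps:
Q = 138
(-4*14 + Q)² = (-4*14 + 138)² = (-56 + 138)² = 82² = 6724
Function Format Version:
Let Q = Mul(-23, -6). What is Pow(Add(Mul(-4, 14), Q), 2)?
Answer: 6724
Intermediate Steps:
Q = 138
Pow(Add(Mul(-4, 14), Q), 2) = Pow(Add(Mul(-4, 14), 138), 2) = Pow(Add(-56, 138), 2) = Pow(82, 2) = 6724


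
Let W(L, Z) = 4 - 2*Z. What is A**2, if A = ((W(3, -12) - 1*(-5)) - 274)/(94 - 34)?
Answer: 58081/3600 ≈ 16.134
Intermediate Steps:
A = -241/60 (A = (((4 - 2*(-12)) - 1*(-5)) - 274)/(94 - 34) = (((4 + 24) + 5) - 274)/60 = ((28 + 5) - 274)*(1/60) = (33 - 274)*(1/60) = -241*1/60 = -241/60 ≈ -4.0167)
A**2 = (-241/60)**2 = 58081/3600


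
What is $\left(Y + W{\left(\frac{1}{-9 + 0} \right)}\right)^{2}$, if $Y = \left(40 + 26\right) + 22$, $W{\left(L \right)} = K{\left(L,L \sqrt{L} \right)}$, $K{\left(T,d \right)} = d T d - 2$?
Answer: $\frac{318374677009}{43046721} \approx 7396.0$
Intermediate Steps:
$K{\left(T,d \right)} = -2 + T d^{2}$ ($K{\left(T,d \right)} = T d d - 2 = T d^{2} - 2 = -2 + T d^{2}$)
$W{\left(L \right)} = -2 + L^{4}$ ($W{\left(L \right)} = -2 + L \left(L \sqrt{L}\right)^{2} = -2 + L \left(L^{\frac{3}{2}}\right)^{2} = -2 + L L^{3} = -2 + L^{4}$)
$Y = 88$ ($Y = 66 + 22 = 88$)
$\left(Y + W{\left(\frac{1}{-9 + 0} \right)}\right)^{2} = \left(88 - \left(2 - \left(\frac{1}{-9 + 0}\right)^{4}\right)\right)^{2} = \left(88 - \left(2 - \left(\frac{1}{-9}\right)^{4}\right)\right)^{2} = \left(88 - \left(2 - \left(- \frac{1}{9}\right)^{4}\right)\right)^{2} = \left(88 + \left(-2 + \frac{1}{6561}\right)\right)^{2} = \left(88 - \frac{13121}{6561}\right)^{2} = \left(\frac{564247}{6561}\right)^{2} = \frac{318374677009}{43046721}$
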